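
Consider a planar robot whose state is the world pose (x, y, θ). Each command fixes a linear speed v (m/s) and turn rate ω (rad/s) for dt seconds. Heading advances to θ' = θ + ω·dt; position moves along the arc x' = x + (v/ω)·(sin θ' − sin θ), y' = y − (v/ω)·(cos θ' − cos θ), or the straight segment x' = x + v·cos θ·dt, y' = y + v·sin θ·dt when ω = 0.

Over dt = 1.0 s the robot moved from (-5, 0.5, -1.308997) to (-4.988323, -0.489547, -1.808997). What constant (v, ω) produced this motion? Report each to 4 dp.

v = 1.0000, ω = -0.5000

Δθ = -1.808997 − -1.308997 = -0.500000
ω = Δθ/dt = -0.500000/1.0 = -0.5000
R = −Δy/(cos θ' − cos θ) = -2.0000
v = R·ω = -2.0000·-0.5000 = 1.0000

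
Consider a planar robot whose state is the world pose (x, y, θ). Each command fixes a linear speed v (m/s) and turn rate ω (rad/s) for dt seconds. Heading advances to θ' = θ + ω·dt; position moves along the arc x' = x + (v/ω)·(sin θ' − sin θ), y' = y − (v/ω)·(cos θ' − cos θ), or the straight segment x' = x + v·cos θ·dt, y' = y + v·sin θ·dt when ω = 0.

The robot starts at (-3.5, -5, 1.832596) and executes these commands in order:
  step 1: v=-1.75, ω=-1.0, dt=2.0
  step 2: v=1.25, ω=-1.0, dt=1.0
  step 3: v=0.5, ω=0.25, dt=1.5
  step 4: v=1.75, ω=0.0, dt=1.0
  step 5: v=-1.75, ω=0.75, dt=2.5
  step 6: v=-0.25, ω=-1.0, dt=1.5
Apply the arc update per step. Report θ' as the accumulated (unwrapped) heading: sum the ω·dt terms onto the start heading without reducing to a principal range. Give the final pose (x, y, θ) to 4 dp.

(-6.9408, -10.4408, -0.4174)

step 1: θ'=-0.1674 (R=1.7500) → pose (-5.4820, -7.1785, -0.1674)
step 2: θ'=-1.1674 (R=-1.2500) → pose (-4.5406, -7.9203, -1.1674)
step 3: θ'=-0.7924 (R=2.0000) → pose (-4.1252, -8.5395, -0.7924)
step 4: θ'=-0.7924 (straight) → pose (-2.8965, -9.7856, -0.7924)
step 5: θ'=1.0826 (R=-2.3333) → pose (-6.6186, -10.3295, 1.0826)
step 6: θ'=-0.4174 (R=0.2500) → pose (-6.9408, -10.4408, -0.4174)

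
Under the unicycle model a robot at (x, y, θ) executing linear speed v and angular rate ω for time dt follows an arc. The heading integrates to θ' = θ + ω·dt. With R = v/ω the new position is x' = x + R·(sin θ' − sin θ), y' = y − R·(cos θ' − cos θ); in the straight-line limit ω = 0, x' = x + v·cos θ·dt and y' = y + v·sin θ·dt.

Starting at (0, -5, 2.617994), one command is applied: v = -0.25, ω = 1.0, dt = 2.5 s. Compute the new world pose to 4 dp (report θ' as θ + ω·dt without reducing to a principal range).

θ' = 2.6180 + 1.0·2.5 = 5.1180
R = v/ω = -0.25/1.0 = -0.2500
x' = 0 + -0.2500·(sin 5.1180 − sin 2.6180) = 0.3547
y' = -5 − -0.2500·(cos 5.1180 − cos 2.6180) = -4.6848

(0.3547, -4.6848, 5.1180)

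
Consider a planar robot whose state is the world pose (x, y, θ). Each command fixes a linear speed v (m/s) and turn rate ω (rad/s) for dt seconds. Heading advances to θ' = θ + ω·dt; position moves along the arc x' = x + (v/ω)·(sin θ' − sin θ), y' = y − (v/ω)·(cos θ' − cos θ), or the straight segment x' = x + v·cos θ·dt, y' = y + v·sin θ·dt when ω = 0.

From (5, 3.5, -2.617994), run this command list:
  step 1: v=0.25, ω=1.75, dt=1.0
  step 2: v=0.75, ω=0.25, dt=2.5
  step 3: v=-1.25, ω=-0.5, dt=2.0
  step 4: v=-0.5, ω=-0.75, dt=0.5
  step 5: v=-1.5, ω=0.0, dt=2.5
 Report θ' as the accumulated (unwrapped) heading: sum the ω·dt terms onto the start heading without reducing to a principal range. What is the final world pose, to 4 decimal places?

step 1: θ'=-0.8680 (R=0.1429) → pose (4.9624, 3.2839, -0.8680)
step 2: θ'=-0.2430 (R=3.0000) → pose (6.5297, 2.3112, -0.2430)
step 3: θ'=-1.2430 (R=2.5000) → pose (4.7643, 3.9328, -1.2430)
step 4: θ'=-1.6180 (R=0.6667) → pose (4.7296, 4.1789, -1.6180)
step 5: θ'=-1.6180 (straight) → pose (4.9065, 7.9247, -1.6180)

(4.9065, 7.9247, -1.6180)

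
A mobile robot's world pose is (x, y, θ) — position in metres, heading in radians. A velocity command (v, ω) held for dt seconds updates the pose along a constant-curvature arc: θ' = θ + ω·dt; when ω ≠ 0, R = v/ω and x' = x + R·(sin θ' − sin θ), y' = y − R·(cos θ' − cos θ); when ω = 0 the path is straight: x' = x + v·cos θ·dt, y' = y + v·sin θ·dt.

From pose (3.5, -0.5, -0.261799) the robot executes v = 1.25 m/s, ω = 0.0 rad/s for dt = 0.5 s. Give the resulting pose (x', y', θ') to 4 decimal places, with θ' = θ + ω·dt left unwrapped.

(4.1037, -0.6618, -0.2618)

θ' = -0.2618 + 0.0·0.5 = -0.2618
ω = 0 → straight: x' = 3.5 + 1.25·cos(-0.2618)·0.5 = 4.1037
y' = -0.5 + 1.25·sin(-0.2618)·0.5 = -0.6618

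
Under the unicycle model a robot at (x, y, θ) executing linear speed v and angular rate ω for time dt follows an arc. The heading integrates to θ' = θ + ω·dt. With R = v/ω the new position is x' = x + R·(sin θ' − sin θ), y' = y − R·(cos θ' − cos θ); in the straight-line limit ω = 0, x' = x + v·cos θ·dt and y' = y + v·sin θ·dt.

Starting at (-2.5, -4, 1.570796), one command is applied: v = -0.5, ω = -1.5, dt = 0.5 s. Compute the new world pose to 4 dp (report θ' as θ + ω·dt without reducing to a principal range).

θ' = 1.5708 + -1.5·0.5 = 0.8208
R = v/ω = -0.5/-1.5 = 0.3333
x' = -2.5 + 0.3333·(sin 0.8208 − sin 1.5708) = -2.5894
y' = -4 − 0.3333·(cos 0.8208 − cos 1.5708) = -4.2272

(-2.5894, -4.2272, 0.8208)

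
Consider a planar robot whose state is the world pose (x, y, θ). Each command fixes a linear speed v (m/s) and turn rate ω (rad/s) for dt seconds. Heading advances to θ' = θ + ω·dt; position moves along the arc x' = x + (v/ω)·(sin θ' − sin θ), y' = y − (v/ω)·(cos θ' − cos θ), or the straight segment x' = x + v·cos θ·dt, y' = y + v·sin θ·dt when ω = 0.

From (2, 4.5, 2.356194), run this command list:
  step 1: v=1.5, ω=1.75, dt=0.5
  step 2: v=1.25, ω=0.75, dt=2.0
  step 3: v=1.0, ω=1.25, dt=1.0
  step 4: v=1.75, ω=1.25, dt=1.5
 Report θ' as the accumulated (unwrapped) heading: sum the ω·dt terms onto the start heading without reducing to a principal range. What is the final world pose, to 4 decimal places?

step 1: θ'=3.2312 (R=0.8571) → pose (1.3172, 4.7476, 3.2312)
step 2: θ'=4.7312 (R=1.6667) → pose (-0.2000, 3.0563, 4.7312)
step 3: θ'=5.9812 (R=0.8000) → pose (0.3619, 2.3075, 5.9812)
step 4: θ'=7.8562 (R=1.4000) → pose (2.1783, 3.6473, 7.8562)

(2.1783, 3.6473, 7.8562)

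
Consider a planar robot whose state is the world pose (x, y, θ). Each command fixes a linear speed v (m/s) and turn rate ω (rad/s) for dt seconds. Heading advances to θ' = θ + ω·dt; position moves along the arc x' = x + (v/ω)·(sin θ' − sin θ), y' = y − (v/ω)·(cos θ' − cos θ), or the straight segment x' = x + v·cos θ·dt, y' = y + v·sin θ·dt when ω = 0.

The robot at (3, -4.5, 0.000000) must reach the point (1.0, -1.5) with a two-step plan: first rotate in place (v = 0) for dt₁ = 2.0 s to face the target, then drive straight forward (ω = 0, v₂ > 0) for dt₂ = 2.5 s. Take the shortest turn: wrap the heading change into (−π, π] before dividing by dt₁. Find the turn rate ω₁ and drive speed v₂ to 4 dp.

heading to target = atan2(-1.5−-4.5, 1−3) = 2.1588
Δθ = wrap(2.1588 − 0.0000) = 2.1588; ω₁ = Δθ/dt₁ = 1.0794
distance = √((1−3)² + (-1.5−-4.5)²) = 3.6056; v₂ = distance/dt₂ = 1.4422

ω₁ = 1.0794, v₂ = 1.4422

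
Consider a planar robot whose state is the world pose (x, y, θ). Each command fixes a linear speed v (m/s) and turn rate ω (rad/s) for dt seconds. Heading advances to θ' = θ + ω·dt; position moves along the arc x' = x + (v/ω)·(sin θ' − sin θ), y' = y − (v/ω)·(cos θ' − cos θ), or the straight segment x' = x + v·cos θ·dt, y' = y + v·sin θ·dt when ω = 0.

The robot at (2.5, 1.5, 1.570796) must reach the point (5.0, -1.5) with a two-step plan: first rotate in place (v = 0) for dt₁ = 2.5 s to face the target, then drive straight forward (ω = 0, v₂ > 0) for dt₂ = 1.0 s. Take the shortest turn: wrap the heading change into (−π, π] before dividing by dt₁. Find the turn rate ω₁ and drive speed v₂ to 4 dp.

ω₁ = -0.9787, v₂ = 3.9051

heading to target = atan2(-1.5−1.5, 5−2.5) = -0.8761
Δθ = wrap(-0.8761 − 1.5708) = -2.4469; ω₁ = Δθ/dt₁ = -0.9787
distance = √((5−2.5)² + (-1.5−1.5)²) = 3.9051; v₂ = distance/dt₂ = 3.9051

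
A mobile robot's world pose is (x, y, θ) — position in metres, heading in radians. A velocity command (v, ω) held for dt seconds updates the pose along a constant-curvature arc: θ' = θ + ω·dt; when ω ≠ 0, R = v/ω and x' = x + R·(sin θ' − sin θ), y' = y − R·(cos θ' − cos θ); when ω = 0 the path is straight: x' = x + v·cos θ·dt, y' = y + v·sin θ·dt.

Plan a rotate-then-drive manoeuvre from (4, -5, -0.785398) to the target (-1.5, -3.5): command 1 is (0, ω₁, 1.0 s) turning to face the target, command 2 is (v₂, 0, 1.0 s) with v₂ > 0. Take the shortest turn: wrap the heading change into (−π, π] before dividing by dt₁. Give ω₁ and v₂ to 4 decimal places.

heading to target = atan2(-3.5−-5, -1.5−4) = 2.8753
Δθ = wrap(2.8753 − -0.7854) = -2.6224; ω₁ = Δθ/dt₁ = -2.6224
distance = √((-1.5−4)² + (-3.5−-5)²) = 5.7009; v₂ = distance/dt₂ = 5.7009

ω₁ = -2.6224, v₂ = 5.7009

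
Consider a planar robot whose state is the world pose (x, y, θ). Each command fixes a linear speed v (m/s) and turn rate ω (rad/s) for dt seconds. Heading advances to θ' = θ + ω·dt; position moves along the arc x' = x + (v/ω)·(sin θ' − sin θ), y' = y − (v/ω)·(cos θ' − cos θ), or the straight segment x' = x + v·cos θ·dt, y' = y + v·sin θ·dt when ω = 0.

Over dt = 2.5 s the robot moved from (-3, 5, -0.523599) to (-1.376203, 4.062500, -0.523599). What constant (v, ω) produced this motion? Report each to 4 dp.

v = 0.7500, ω = 0.0000

Δθ = -0.523599 − -0.523599 = 0.000000
ω = Δθ/dt = 0.000000/2.5 = 0.0000
ω = 0 → v = (Δx·cos θ + Δy·sin θ)/dt = 0.7500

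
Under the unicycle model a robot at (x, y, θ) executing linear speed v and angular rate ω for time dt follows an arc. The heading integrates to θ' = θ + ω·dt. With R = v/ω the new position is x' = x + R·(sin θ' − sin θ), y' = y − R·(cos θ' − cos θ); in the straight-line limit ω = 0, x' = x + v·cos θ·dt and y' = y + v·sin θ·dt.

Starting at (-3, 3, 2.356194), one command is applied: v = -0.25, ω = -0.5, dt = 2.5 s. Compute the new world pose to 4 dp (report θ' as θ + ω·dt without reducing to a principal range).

θ' = 2.3562 + -0.5·2.5 = 1.1062
R = v/ω = -0.25/-0.5 = 0.5000
x' = -3 + 0.5000·(sin 1.1062 − sin 2.3562) = -2.9066
y' = 3 − 0.5000·(cos 1.1062 − cos 2.3562) = 2.4224

(-2.9066, 2.4224, 1.1062)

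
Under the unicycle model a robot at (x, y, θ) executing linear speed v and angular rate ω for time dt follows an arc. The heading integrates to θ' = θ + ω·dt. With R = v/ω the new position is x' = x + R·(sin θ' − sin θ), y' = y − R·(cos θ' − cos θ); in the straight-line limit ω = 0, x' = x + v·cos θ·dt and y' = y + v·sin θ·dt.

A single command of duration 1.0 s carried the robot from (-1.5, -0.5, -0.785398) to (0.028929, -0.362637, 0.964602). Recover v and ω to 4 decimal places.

Δθ = 0.964602 − -0.785398 = 1.750000
ω = Δθ/dt = 1.750000/1.0 = 1.7500
R = Δx/(sin θ' − sin θ) = 1.0000
v = R·ω = 1.0000·1.7500 = 1.7500

v = 1.7500, ω = 1.7500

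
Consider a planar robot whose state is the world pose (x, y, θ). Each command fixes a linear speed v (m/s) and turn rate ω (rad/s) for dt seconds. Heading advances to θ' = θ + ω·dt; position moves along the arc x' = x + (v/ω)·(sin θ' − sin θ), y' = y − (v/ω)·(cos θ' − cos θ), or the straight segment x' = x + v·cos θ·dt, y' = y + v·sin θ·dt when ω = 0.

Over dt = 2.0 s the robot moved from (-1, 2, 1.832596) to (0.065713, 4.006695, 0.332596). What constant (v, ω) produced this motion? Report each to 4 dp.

Δθ = 0.332596 − 1.832596 = -1.500000
ω = Δθ/dt = -1.500000/2.0 = -0.7500
R = −Δy/(cos θ' − cos θ) = -1.6667
v = R·ω = -1.6667·-0.7500 = 1.2500

v = 1.2500, ω = -0.7500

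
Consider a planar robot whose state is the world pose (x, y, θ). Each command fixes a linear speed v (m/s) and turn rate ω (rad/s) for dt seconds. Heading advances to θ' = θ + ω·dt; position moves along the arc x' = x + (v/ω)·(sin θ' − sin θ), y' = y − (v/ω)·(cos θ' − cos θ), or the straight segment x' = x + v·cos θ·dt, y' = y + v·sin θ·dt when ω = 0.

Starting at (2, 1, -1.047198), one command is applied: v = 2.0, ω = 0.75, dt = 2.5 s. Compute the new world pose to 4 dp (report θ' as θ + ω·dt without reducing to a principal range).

(6.2733, 0.5293, 0.8278)

θ' = -1.0472 + 0.75·2.5 = 0.8278
R = v/ω = 2.0/0.75 = 2.6667
x' = 2 + 2.6667·(sin 0.8278 − sin -1.0472) = 6.2733
y' = 1 − 2.6667·(cos 0.8278 − cos -1.0472) = 0.5293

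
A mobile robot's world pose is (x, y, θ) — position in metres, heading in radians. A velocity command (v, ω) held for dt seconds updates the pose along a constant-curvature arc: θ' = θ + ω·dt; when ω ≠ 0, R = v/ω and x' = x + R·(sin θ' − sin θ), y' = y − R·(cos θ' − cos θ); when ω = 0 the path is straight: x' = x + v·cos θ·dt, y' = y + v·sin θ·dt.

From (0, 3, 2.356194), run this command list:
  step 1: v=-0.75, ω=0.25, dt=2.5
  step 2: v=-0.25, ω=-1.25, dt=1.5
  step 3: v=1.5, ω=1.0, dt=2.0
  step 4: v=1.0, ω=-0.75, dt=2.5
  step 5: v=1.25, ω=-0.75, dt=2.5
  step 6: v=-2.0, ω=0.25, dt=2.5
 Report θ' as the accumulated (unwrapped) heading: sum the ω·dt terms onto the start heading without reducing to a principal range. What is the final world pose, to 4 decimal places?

step 1: θ'=2.9812 (R=-3.0000) → pose (1.6422, 2.1598, 2.9812)
step 2: θ'=1.1062 (R=0.2000) → pose (1.7890, 1.8728, 1.1062)
step 3: θ'=3.1062 (R=1.5000) → pose (0.5011, 4.0439, 3.1062)
step 4: θ'=1.2312 (R=-1.3333) → pose (-0.7089, 5.8206, 1.2312)
step 5: θ'=-0.6438 (R=-1.6667) → pose (1.8630, 6.5984, -0.6438)
step 6: θ'=-0.0188 (R=-8.0000) → pose (-2.7885, 8.1985, -0.0188)

(-2.7885, 8.1985, -0.0188)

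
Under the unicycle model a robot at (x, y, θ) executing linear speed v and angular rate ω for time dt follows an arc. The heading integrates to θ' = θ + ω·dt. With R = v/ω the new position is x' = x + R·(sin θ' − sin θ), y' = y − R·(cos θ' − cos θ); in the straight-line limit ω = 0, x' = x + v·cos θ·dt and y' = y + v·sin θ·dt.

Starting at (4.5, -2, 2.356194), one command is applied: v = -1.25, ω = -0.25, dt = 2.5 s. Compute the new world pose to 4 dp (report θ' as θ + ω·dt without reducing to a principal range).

(5.9003, -4.7370, 1.7312)

θ' = 2.3562 + -0.25·2.5 = 1.7312
R = v/ω = -1.25/-0.25 = 5.0000
x' = 4.5 + 5.0000·(sin 1.7312 − sin 2.3562) = 5.9003
y' = -2 − 5.0000·(cos 1.7312 − cos 2.3562) = -4.7370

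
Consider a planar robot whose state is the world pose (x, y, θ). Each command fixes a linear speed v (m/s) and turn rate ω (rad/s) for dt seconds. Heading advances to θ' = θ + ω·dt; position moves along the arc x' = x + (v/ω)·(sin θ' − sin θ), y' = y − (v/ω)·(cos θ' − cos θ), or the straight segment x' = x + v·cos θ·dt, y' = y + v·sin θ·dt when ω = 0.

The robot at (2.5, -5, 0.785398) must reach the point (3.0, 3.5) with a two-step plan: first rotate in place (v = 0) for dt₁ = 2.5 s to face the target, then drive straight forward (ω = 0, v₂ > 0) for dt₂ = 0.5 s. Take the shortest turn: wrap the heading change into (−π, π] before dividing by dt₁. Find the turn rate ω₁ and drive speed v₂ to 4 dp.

heading to target = atan2(3.5−-5, 3−2.5) = 1.5120
Δθ = wrap(1.5120 − 0.7854) = 0.7266; ω₁ = Δθ/dt₁ = 0.2907
distance = √((3−2.5)² + (3.5−-5)²) = 8.5147; v₂ = distance/dt₂ = 17.0294

ω₁ = 0.2907, v₂ = 17.0294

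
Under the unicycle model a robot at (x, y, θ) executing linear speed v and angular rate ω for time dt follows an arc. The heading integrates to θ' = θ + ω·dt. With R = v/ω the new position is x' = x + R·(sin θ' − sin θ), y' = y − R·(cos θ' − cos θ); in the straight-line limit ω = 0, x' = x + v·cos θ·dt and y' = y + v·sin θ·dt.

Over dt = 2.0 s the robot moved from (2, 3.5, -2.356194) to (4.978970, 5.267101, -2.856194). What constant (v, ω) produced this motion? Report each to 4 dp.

v = -1.7500, ω = -0.2500

Δθ = -2.856194 − -2.356194 = -0.500000
ω = Δθ/dt = -0.500000/2.0 = -0.2500
R = Δx/(sin θ' − sin θ) = 7.0000
v = R·ω = 7.0000·-0.2500 = -1.7500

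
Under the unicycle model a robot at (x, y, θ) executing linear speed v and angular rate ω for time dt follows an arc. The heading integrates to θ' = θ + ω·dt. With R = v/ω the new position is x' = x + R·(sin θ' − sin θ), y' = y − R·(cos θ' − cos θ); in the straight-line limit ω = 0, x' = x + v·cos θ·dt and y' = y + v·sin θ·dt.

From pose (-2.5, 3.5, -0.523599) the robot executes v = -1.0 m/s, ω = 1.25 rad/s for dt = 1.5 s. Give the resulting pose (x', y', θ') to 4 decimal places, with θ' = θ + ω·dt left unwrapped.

(-3.6808, 2.9813, 1.3514)

θ' = -0.5236 + 1.25·1.5 = 1.3514
R = v/ω = -1.0/1.25 = -0.8000
x' = -2.5 + -0.8000·(sin 1.3514 − sin -0.5236) = -3.6808
y' = 3.5 − -0.8000·(cos 1.3514 − cos -0.5236) = 2.9813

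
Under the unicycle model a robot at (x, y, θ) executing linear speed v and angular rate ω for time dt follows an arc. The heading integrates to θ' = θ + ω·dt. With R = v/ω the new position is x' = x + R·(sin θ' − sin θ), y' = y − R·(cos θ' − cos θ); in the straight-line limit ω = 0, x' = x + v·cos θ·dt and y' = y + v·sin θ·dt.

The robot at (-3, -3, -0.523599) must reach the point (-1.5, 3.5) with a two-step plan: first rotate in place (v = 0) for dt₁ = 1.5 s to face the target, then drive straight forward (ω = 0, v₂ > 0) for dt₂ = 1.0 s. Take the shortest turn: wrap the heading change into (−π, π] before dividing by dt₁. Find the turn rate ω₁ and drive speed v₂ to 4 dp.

ω₁ = 1.2451, v₂ = 6.6708

heading to target = atan2(3.5−-3, -1.5−-3) = 1.3440
Δθ = wrap(1.3440 − -0.5236) = 1.8676; ω₁ = Δθ/dt₁ = 1.2451
distance = √((-1.5−-3)² + (3.5−-3)²) = 6.6708; v₂ = distance/dt₂ = 6.6708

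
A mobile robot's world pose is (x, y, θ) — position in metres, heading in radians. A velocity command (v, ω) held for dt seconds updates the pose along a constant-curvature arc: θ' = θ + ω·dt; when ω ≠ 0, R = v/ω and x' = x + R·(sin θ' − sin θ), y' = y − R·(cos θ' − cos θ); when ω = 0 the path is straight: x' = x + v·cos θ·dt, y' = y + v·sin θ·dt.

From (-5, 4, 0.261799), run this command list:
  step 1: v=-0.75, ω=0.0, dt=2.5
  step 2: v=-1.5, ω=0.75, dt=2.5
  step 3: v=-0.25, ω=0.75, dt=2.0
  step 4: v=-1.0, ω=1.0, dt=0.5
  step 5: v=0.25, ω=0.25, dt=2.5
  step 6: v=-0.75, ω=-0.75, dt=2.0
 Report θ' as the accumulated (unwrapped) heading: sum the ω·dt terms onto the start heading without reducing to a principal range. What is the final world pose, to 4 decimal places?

(-6.4592, 1.1798, 3.2618)

step 1: θ'=0.2618 (straight) → pose (-6.8111, 3.5147, 0.2618)
step 2: θ'=2.1368 (R=-2.0000) → pose (-7.9816, 0.5103, 2.1368)
step 3: θ'=3.6368 (R=-0.3333) → pose (-7.5418, 0.3958, 3.6368)
step 4: θ'=4.1368 (R=-1.0000) → pose (-7.1782, 0.7313, 4.1368)
step 5: θ'=4.7618 (R=1.0000) → pose (-7.3381, 0.1376, 4.7618)
step 6: θ'=3.2618 (R=1.0000) → pose (-6.4592, 1.1798, 3.2618)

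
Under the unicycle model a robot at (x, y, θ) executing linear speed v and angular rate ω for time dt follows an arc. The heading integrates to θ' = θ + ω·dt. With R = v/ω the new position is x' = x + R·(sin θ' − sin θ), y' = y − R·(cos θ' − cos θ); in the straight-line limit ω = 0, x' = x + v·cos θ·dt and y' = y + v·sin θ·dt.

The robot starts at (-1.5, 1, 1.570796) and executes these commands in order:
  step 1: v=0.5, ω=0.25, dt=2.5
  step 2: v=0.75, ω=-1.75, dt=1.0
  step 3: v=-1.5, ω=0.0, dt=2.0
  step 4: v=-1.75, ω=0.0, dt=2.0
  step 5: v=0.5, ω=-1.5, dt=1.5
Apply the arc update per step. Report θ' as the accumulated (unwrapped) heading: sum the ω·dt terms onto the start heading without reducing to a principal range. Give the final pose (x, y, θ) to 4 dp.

step 1: θ'=2.1958 (R=2.0000) → pose (-1.8781, 2.1702, 2.1958)
step 2: θ'=0.4458 (R=-0.4286) → pose (-1.7153, 2.8076, 0.4458)
step 3: θ'=0.4458 (straight) → pose (-4.4221, 1.5141, 0.4458)
step 4: θ'=0.4458 (straight) → pose (-7.5800, 0.0050, 0.4458)
step 5: θ'=-1.8042 (R=-0.3333) → pose (-7.1120, -0.3729, -1.8042)

(-7.1120, -0.3729, -1.8042)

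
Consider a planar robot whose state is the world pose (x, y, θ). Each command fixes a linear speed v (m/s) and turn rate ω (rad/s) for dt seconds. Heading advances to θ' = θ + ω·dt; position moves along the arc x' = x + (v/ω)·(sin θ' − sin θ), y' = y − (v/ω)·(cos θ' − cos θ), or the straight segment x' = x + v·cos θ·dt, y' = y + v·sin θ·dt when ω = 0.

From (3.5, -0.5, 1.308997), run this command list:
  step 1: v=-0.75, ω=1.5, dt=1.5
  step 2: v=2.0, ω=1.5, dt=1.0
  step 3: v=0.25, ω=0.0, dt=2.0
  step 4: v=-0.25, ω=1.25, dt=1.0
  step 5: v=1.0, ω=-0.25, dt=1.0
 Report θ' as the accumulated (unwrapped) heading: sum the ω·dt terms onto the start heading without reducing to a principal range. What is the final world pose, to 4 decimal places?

step 1: θ'=3.5590 (R=-0.5000) → pose (4.1857, -1.0865, 3.5590)
step 2: θ'=5.0590 (R=1.3333) → pose (3.4721, -2.7583, 5.0590)
step 3: θ'=5.0590 (straight) → pose (3.6420, -3.2286, 5.0590)
step 4: θ'=6.3090 (R=-0.2000) → pose (3.4487, -3.0966, 6.3090)
step 5: θ'=6.0590 (R=-4.0000) → pose (4.4412, -3.1953, 6.0590)

(4.4412, -3.1953, 6.0590)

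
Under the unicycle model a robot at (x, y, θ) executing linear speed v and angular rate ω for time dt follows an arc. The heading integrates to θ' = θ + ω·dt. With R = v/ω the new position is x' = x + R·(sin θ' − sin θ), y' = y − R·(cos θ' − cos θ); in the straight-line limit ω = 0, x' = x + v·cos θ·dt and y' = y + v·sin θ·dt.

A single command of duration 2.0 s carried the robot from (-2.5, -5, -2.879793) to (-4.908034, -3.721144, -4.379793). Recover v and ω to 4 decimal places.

v = 1.5000, ω = -0.7500

Δθ = -4.379793 − -2.879793 = -1.500000
ω = Δθ/dt = -1.500000/2.0 = -0.7500
R = Δx/(sin θ' − sin θ) = -2.0000
v = R·ω = -2.0000·-0.7500 = 1.5000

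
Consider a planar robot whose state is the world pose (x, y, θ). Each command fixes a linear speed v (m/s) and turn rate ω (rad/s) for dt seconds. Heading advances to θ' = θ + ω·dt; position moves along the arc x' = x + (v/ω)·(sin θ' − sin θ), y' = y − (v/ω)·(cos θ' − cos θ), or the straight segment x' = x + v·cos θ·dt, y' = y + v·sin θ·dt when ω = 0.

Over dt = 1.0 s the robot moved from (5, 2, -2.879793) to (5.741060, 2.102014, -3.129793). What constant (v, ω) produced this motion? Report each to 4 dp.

v = -0.7500, ω = -0.2500

Δθ = -3.129793 − -2.879793 = -0.250000
ω = Δθ/dt = -0.250000/1.0 = -0.2500
R = Δx/(sin θ' − sin θ) = 3.0000
v = R·ω = 3.0000·-0.2500 = -0.7500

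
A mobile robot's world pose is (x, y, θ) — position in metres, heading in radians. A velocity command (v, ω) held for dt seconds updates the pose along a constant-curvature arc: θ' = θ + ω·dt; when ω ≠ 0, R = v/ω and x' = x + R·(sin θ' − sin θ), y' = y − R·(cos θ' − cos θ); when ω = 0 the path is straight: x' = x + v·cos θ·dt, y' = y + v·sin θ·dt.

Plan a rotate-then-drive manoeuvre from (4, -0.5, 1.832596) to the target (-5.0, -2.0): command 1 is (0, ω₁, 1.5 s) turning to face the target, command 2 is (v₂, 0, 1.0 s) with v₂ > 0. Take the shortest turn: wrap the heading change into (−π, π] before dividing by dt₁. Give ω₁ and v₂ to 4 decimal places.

ω₁ = 0.9828, v₂ = 9.1241

heading to target = atan2(-2−-0.5, -5−4) = -2.9764
Δθ = wrap(-2.9764 − 1.8326) = 1.4741; ω₁ = Δθ/dt₁ = 0.9828
distance = √((-5−4)² + (-2−-0.5)²) = 9.1241; v₂ = distance/dt₂ = 9.1241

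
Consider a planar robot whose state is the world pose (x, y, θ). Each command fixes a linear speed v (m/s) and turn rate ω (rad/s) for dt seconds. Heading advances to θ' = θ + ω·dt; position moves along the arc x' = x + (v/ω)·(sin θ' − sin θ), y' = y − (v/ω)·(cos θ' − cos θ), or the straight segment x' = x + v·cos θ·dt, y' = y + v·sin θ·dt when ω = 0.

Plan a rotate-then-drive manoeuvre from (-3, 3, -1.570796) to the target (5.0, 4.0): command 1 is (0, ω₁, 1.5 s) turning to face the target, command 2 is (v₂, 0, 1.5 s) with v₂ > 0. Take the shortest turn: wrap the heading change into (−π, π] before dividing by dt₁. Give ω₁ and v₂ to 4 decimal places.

ω₁ = 1.1301, v₂ = 5.3748

heading to target = atan2(4−3, 5−-3) = 0.1244
Δθ = wrap(0.1244 − -1.5708) = 1.6952; ω₁ = Δθ/dt₁ = 1.1301
distance = √((5−-3)² + (4−3)²) = 8.0623; v₂ = distance/dt₂ = 5.3748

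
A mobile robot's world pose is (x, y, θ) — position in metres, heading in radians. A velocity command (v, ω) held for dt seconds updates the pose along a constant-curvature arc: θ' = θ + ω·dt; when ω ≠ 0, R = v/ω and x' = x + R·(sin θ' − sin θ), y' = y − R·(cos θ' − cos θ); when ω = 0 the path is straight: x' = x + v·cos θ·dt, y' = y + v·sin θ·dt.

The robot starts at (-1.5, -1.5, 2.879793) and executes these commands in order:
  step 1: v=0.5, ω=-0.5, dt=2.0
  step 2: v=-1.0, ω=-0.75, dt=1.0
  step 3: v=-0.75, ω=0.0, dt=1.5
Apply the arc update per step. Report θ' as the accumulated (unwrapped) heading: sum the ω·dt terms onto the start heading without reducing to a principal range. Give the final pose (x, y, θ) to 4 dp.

(-2.7384, -2.8301, 1.1298)

step 1: θ'=1.8798 (R=-1.0000) → pose (-2.1938, -0.8382, 1.8798)
step 2: θ'=1.1298 (R=1.3333) → pose (-2.2582, -1.8128, 1.1298)
step 3: θ'=1.1298 (straight) → pose (-2.7384, -2.8301, 1.1298)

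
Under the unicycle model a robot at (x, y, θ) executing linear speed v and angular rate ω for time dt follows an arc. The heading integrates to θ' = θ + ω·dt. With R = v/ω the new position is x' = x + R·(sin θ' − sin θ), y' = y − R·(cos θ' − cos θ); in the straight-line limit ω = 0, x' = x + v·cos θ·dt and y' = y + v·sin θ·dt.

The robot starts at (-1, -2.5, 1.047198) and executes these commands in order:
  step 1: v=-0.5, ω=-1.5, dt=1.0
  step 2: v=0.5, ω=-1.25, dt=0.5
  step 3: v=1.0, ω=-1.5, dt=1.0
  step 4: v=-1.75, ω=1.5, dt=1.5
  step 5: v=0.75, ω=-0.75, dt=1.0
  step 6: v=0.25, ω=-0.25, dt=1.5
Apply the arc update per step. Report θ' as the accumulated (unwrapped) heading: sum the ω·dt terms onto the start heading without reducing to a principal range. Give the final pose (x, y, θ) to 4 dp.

(-1.0649, -2.4208, -1.4528)

step 1: θ'=-0.4528 (R=0.3333) → pose (-1.4345, -2.6331, -0.4528)
step 2: θ'=-1.0778 (R=-0.4000) → pose (-1.2571, -2.8035, -1.0778)
step 3: θ'=-2.5778 (R=-0.6667) → pose (-1.4881, -3.6825, -2.5778)
step 4: θ'=-0.3278 (R=-1.1667) → pose (-1.7360, -1.5918, -0.3278)
step 5: θ'=-1.0778 (R=-1.0000) → pose (-1.1770, -2.0653, -1.0778)
step 6: θ'=-1.4528 (R=-1.0000) → pose (-1.0649, -2.4208, -1.4528)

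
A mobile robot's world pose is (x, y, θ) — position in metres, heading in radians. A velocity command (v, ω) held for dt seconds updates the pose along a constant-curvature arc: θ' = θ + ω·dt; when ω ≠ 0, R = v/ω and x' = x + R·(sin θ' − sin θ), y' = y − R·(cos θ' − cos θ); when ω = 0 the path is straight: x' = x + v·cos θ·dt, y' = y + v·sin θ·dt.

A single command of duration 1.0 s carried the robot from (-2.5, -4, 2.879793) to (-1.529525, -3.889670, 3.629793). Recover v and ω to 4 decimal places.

v = -1.0000, ω = 0.7500

Δθ = 3.629793 − 2.879793 = 0.750000
ω = Δθ/dt = 0.750000/1.0 = 0.7500
R = Δx/(sin θ' − sin θ) = -1.3333
v = R·ω = -1.3333·0.7500 = -1.0000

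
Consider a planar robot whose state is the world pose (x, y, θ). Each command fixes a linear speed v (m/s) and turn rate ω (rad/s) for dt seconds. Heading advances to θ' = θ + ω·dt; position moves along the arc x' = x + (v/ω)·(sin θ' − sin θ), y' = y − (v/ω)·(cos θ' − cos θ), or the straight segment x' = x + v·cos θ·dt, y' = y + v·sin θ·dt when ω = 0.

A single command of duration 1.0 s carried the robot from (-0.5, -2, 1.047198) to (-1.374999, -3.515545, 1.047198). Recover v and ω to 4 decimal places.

v = -1.7500, ω = 0.0000

Δθ = 1.047198 − 1.047198 = 0.000000
ω = Δθ/dt = 0.000000/1.0 = 0.0000
ω = 0 → v = (Δx·cos θ + Δy·sin θ)/dt = -1.7500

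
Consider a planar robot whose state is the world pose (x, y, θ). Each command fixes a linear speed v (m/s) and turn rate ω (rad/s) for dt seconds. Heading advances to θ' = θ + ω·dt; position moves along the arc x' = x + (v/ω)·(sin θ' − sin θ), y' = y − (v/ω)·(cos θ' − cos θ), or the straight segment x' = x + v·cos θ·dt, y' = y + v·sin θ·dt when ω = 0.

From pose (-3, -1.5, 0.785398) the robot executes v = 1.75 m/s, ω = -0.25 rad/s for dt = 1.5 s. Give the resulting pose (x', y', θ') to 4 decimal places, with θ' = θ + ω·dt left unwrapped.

(-0.8431, -0.0310, 0.4104)

θ' = 0.7854 + -0.25·1.5 = 0.4104
R = v/ω = 1.75/-0.25 = -7.0000
x' = -3 + -7.0000·(sin 0.4104 − sin 0.7854) = -0.8431
y' = -1.5 − -7.0000·(cos 0.4104 − cos 0.7854) = -0.0310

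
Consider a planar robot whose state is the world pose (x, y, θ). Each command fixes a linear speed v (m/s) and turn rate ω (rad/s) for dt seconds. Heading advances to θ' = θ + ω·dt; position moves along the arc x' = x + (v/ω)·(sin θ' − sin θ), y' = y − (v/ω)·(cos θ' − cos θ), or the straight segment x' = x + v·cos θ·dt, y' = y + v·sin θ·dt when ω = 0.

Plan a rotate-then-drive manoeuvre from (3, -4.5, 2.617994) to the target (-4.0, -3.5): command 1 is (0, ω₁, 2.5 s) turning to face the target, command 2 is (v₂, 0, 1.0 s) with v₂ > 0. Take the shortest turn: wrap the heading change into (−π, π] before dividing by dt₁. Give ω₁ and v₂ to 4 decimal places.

heading to target = atan2(-3.5−-4.5, -4−3) = 2.9997
Δθ = wrap(2.9997 − 2.6180) = 0.3817; ω₁ = Δθ/dt₁ = 0.1527
distance = √((-4−3)² + (-3.5−-4.5)²) = 7.0711; v₂ = distance/dt₂ = 7.0711

ω₁ = 0.1527, v₂ = 7.0711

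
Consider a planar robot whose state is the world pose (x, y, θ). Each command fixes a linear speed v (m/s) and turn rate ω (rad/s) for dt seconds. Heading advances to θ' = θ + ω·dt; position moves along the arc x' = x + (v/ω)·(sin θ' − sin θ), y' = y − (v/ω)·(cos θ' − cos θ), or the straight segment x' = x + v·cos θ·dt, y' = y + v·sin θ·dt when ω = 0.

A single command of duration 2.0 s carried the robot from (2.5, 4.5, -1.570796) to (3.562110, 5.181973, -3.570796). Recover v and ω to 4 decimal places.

Δθ = -3.570796 − -1.570796 = -2.000000
ω = Δθ/dt = -2.000000/2.0 = -1.0000
R = Δx/(sin θ' − sin θ) = 0.7500
v = R·ω = 0.7500·-1.0000 = -0.7500

v = -0.7500, ω = -1.0000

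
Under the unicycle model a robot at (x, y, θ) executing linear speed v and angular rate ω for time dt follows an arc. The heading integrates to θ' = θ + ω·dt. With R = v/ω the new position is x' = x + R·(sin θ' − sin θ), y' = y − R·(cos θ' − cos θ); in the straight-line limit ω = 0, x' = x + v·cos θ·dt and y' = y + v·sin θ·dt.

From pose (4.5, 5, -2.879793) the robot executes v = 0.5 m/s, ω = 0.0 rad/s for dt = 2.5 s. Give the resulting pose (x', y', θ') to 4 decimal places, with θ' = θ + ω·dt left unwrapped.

θ' = -2.8798 + 0.0·2.5 = -2.8798
ω = 0 → straight: x' = 4.5 + 0.5·cos(-2.8798)·2.5 = 3.2926
y' = 5 + 0.5·sin(-2.8798)·2.5 = 4.6765

(3.2926, 4.6765, -2.8798)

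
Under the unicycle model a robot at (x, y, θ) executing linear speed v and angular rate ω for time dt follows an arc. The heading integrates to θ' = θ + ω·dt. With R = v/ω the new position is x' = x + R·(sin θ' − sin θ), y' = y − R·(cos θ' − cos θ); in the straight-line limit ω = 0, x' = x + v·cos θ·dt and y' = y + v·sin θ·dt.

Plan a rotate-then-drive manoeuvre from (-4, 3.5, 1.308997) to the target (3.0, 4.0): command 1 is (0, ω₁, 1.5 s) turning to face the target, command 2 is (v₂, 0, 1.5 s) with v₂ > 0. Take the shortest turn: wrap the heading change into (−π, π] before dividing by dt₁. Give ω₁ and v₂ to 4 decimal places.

heading to target = atan2(4−3.5, 3−-4) = 0.0713
Δθ = wrap(0.0713 − 1.3090) = -1.2377; ω₁ = Δθ/dt₁ = -0.8251
distance = √((3−-4)² + (4−3.5)²) = 7.0178; v₂ = distance/dt₂ = 4.6786

ω₁ = -0.8251, v₂ = 4.6786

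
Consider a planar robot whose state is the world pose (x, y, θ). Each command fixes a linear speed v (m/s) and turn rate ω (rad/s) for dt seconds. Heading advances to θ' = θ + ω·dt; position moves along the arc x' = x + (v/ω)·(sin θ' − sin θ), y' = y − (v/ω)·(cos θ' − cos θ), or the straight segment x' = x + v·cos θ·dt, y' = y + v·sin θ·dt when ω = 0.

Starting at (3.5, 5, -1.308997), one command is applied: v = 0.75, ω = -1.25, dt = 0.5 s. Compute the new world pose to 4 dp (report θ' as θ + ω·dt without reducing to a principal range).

(3.4813, 4.6315, -1.9340)

θ' = -1.3090 + -1.25·0.5 = -1.9340
R = v/ω = 0.75/-1.25 = -0.6000
x' = 3.5 + -0.6000·(sin -1.9340 − sin -1.3090) = 3.4813
y' = 5 − -0.6000·(cos -1.9340 − cos -1.3090) = 4.6315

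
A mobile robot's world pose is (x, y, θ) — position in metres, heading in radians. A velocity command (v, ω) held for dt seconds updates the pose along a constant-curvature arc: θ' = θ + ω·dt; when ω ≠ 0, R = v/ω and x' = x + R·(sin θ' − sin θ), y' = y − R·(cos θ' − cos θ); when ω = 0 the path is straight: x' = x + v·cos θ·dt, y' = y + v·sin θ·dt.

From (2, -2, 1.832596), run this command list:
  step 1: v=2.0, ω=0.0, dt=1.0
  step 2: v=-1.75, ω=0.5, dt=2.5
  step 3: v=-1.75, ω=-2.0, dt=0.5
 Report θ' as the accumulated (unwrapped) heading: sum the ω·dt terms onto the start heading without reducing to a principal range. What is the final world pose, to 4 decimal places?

step 1: θ'=1.8326 (straight) → pose (1.4824, -0.0681, 1.8326)
step 2: θ'=3.0826 (R=-3.5000) → pose (4.6567, -2.6562, 3.0826)
step 3: θ'=2.0826 (R=0.8750) → pose (5.3680, -3.1011, 2.0826)

(5.3680, -3.1011, 2.0826)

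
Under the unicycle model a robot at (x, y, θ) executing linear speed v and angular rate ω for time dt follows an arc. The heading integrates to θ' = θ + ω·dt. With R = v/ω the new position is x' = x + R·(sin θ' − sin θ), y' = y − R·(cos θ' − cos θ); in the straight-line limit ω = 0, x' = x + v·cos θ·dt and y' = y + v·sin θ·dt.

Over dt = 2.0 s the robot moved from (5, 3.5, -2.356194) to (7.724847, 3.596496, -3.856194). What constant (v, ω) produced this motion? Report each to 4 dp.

v = -1.5000, ω = -0.7500

Δθ = -3.856194 − -2.356194 = -1.500000
ω = Δθ/dt = -1.500000/2.0 = -0.7500
R = Δx/(sin θ' − sin θ) = 2.0000
v = R·ω = 2.0000·-0.7500 = -1.5000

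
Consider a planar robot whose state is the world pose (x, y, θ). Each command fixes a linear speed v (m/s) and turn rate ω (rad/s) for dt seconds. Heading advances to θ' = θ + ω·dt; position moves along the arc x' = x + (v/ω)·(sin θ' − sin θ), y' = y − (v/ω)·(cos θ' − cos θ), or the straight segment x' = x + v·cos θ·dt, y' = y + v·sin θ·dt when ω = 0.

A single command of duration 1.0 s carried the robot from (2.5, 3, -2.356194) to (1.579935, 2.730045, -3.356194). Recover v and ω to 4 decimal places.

Δθ = -3.356194 − -2.356194 = -1.000000
ω = Δθ/dt = -1.000000/1.0 = -1.0000
R = Δx/(sin θ' − sin θ) = -1.0000
v = R·ω = -1.0000·-1.0000 = 1.0000

v = 1.0000, ω = -1.0000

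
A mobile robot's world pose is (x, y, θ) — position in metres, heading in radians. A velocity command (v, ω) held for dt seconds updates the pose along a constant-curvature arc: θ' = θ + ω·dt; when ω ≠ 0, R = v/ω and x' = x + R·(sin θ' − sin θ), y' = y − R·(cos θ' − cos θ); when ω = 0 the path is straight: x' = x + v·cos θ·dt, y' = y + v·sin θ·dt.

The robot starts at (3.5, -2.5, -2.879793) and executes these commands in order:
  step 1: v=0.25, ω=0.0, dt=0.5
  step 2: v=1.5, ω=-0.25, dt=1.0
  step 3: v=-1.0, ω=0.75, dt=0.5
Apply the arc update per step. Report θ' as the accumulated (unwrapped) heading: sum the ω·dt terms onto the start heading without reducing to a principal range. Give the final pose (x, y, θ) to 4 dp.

step 1: θ'=-2.8798 (straight) → pose (3.3793, -2.5324, -2.8798)
step 2: θ'=-3.1298 (R=-6.0000) → pose (1.8971, -2.7364, -3.1298)
step 3: θ'=-2.7548 (R=-1.3333) → pose (2.3844, -2.6380, -2.7548)

(2.3844, -2.6380, -2.7548)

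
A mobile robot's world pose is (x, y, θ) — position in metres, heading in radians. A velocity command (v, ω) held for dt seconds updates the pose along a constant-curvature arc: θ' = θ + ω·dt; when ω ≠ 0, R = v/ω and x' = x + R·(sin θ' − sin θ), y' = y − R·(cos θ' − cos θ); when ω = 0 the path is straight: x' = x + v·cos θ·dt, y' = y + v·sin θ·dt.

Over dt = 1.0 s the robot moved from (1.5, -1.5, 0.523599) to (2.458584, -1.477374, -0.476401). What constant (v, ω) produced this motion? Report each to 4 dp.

v = 1.0000, ω = -1.0000

Δθ = -0.476401 − 0.523599 = -1.000000
ω = Δθ/dt = -1.000000/1.0 = -1.0000
R = Δx/(sin θ' − sin θ) = -1.0000
v = R·ω = -1.0000·-1.0000 = 1.0000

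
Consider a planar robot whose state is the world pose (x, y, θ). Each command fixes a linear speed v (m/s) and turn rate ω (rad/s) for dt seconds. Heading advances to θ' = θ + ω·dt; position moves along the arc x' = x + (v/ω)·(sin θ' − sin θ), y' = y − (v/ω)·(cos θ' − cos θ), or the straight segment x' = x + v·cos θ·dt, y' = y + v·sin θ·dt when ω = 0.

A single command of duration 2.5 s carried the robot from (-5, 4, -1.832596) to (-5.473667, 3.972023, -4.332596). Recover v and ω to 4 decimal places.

Δθ = -4.332596 − -1.832596 = -2.500000
ω = Δθ/dt = -2.500000/2.5 = -1.0000
R = Δx/(sin θ' − sin θ) = -0.2500
v = R·ω = -0.2500·-1.0000 = 0.2500

v = 0.2500, ω = -1.0000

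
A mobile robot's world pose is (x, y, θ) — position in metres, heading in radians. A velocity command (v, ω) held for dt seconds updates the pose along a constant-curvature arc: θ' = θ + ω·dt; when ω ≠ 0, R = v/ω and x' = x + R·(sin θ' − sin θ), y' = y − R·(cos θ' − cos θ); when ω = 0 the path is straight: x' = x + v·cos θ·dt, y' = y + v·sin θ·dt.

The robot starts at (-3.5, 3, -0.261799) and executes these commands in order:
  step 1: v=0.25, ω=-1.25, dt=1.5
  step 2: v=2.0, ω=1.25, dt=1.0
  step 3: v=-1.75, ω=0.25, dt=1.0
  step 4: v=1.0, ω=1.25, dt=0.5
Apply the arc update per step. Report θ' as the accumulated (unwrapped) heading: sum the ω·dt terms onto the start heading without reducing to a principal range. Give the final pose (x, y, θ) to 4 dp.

step 1: θ'=-2.1368 (R=-0.2000) → pose (-3.3830, 2.6996, -2.1368)
step 2: θ'=-0.8868 (R=1.6000) → pose (-3.2726, 0.8305, -0.8868)
step 3: θ'=-0.6368 (R=-7.0000) → pose (-4.5356, 2.0353, -0.6368)
step 4: θ'=-0.0118 (R=0.8000) → pose (-4.0693, 1.8785, -0.0118)

(-4.0693, 1.8785, -0.0118)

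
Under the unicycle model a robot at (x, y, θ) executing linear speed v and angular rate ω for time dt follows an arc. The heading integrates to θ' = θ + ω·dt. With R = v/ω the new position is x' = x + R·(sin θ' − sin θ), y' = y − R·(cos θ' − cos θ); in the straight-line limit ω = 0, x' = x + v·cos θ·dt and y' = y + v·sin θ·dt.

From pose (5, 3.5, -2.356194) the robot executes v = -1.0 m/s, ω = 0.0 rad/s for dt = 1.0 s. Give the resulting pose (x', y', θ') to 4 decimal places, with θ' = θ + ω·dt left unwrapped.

θ' = -2.3562 + 0.0·1.0 = -2.3562
ω = 0 → straight: x' = 5 + -1.0·cos(-2.3562)·1.0 = 5.7071
y' = 3.5 + -1.0·sin(-2.3562)·1.0 = 4.2071

(5.7071, 4.2071, -2.3562)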